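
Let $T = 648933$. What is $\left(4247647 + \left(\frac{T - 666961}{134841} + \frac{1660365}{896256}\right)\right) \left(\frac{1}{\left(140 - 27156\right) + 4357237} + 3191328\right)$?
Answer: $\frac{788209434975011095674007741789}{58146234192877824} \approx 1.3556 \cdot 10^{13}$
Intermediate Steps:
$\left(4247647 + \left(\frac{T - 666961}{134841} + \frac{1660365}{896256}\right)\right) \left(\frac{1}{\left(140 - 27156\right) + 4357237} + 3191328\right) = \left(4247647 + \left(\frac{648933 - 666961}{134841} + \frac{1660365}{896256}\right)\right) \left(\frac{1}{\left(140 - 27156\right) + 4357237} + 3191328\right) = \left(4247647 + \left(\left(-18028\right) \frac{1}{134841} + 1660365 \cdot \frac{1}{896256}\right)\right) \left(\frac{1}{\left(140 - 27156\right) + 4357237} + 3191328\right) = \left(4247647 + \left(- \frac{18028}{134841} + \frac{184485}{99584}\right)\right) \left(\frac{1}{-27016 + 4357237} + 3191328\right) = \left(4247647 + \frac{23080841533}{13428006144}\right) \left(\frac{1}{4330221} + 3191328\right) = \frac{57037453094384701 \left(\frac{1}{4330221} + 3191328\right)}{13428006144} = \frac{57037453094384701}{13428006144} \cdot \frac{13819155523489}{4330221} = \frac{788209434975011095674007741789}{58146234192877824}$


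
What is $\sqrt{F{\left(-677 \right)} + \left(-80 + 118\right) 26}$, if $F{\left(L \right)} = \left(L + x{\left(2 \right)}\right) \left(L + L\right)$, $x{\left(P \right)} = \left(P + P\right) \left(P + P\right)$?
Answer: $\sqrt{895982} \approx 946.56$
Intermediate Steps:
$x{\left(P \right)} = 4 P^{2}$ ($x{\left(P \right)} = 2 P 2 P = 4 P^{2}$)
$F{\left(L \right)} = 2 L \left(16 + L\right)$ ($F{\left(L \right)} = \left(L + 4 \cdot 2^{2}\right) \left(L + L\right) = \left(L + 4 \cdot 4\right) 2 L = \left(L + 16\right) 2 L = \left(16 + L\right) 2 L = 2 L \left(16 + L\right)$)
$\sqrt{F{\left(-677 \right)} + \left(-80 + 118\right) 26} = \sqrt{2 \left(-677\right) \left(16 - 677\right) + \left(-80 + 118\right) 26} = \sqrt{2 \left(-677\right) \left(-661\right) + 38 \cdot 26} = \sqrt{894994 + 988} = \sqrt{895982}$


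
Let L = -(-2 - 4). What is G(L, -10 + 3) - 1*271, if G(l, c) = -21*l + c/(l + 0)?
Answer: -2389/6 ≈ -398.17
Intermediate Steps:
L = 6 (L = -1*(-6) = 6)
G(l, c) = -21*l + c/l
G(L, -10 + 3) - 1*271 = (-21*6 + (-10 + 3)/6) - 1*271 = (-126 - 7*1/6) - 271 = (-126 - 7/6) - 271 = -763/6 - 271 = -2389/6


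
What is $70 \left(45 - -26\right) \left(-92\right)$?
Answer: $-457240$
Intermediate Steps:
$70 \left(45 - -26\right) \left(-92\right) = 70 \left(45 + 26\right) \left(-92\right) = 70 \cdot 71 \left(-92\right) = 4970 \left(-92\right) = -457240$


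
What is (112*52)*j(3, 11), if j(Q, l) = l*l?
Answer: 704704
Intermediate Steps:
j(Q, l) = l²
(112*52)*j(3, 11) = (112*52)*11² = 5824*121 = 704704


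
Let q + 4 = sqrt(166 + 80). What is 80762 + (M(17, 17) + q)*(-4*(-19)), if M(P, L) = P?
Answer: 81750 + 76*sqrt(246) ≈ 82942.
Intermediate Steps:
q = -4 + sqrt(246) (q = -4 + sqrt(166 + 80) = -4 + sqrt(246) ≈ 11.684)
80762 + (M(17, 17) + q)*(-4*(-19)) = 80762 + (17 + (-4 + sqrt(246)))*(-4*(-19)) = 80762 + (13 + sqrt(246))*76 = 80762 + (988 + 76*sqrt(246)) = 81750 + 76*sqrt(246)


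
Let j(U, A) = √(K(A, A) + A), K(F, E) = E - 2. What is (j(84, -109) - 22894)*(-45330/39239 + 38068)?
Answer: -34196880484268/39239 + 2987409844*I*√55/39239 ≈ -8.715e+8 + 5.6462e+5*I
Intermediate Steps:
K(F, E) = -2 + E
j(U, A) = √(-2 + 2*A) (j(U, A) = √((-2 + A) + A) = √(-2 + 2*A))
(j(84, -109) - 22894)*(-45330/39239 + 38068) = (√(-2 + 2*(-109)) - 22894)*(-45330/39239 + 38068) = (√(-2 - 218) - 22894)*(-45330*1/39239 + 38068) = (√(-220) - 22894)*(-45330/39239 + 38068) = (2*I*√55 - 22894)*(1493704922/39239) = (-22894 + 2*I*√55)*(1493704922/39239) = -34196880484268/39239 + 2987409844*I*√55/39239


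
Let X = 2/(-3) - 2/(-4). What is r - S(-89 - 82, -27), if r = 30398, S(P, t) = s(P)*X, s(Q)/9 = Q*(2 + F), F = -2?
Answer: 30398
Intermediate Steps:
s(Q) = 0 (s(Q) = 9*(Q*(2 - 2)) = 9*(Q*0) = 9*0 = 0)
X = -⅙ (X = 2*(-⅓) - 2*(-¼) = -⅔ + ½ = -⅙ ≈ -0.16667)
S(P, t) = 0 (S(P, t) = 0*(-⅙) = 0)
r - S(-89 - 82, -27) = 30398 - 1*0 = 30398 + 0 = 30398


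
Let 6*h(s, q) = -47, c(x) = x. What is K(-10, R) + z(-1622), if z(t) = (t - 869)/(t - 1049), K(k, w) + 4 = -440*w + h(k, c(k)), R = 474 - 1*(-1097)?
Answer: -11077986935/16026 ≈ -6.9125e+5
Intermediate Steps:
R = 1571 (R = 474 + 1097 = 1571)
h(s, q) = -47/6 (h(s, q) = (⅙)*(-47) = -47/6)
K(k, w) = -71/6 - 440*w (K(k, w) = -4 + (-440*w - 47/6) = -4 + (-47/6 - 440*w) = -71/6 - 440*w)
z(t) = (-869 + t)/(-1049 + t)
K(-10, R) + z(-1622) = (-71/6 - 440*1571) + (-869 - 1622)/(-1049 - 1622) = (-71/6 - 691240) - 2491/(-2671) = -4147511/6 - 1/2671*(-2491) = -4147511/6 + 2491/2671 = -11077986935/16026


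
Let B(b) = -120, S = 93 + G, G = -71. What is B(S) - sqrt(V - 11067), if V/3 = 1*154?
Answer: -120 - I*sqrt(10605) ≈ -120.0 - 102.98*I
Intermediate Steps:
S = 22 (S = 93 - 71 = 22)
V = 462 (V = 3*(1*154) = 3*154 = 462)
B(S) - sqrt(V - 11067) = -120 - sqrt(462 - 11067) = -120 - sqrt(-10605) = -120 - I*sqrt(10605)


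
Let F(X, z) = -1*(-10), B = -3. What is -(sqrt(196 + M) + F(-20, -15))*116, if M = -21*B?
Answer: -1160 - 116*sqrt(259) ≈ -3026.8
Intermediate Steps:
M = 63 (M = -21*(-3) = 63)
F(X, z) = 10
-(sqrt(196 + M) + F(-20, -15))*116 = -(sqrt(196 + 63) + 10)*116 = -(sqrt(259) + 10)*116 = -(10 + sqrt(259))*116 = -(1160 + 116*sqrt(259)) = -1160 - 116*sqrt(259)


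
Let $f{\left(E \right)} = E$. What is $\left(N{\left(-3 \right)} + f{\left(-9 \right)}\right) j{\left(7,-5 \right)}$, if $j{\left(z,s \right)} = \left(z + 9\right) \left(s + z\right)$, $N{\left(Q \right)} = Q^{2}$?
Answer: $0$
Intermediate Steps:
$j{\left(z,s \right)} = \left(9 + z\right) \left(s + z\right)$
$\left(N{\left(-3 \right)} + f{\left(-9 \right)}\right) j{\left(7,-5 \right)} = \left(\left(-3\right)^{2} - 9\right) \left(7^{2} + 9 \left(-5\right) + 9 \cdot 7 - 35\right) = \left(9 - 9\right) \left(49 - 45 + 63 - 35\right) = 0 \cdot 32 = 0$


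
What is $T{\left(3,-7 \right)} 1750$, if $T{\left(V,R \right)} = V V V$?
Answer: $47250$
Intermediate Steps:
$T{\left(V,R \right)} = V^{3}$ ($T{\left(V,R \right)} = V^{2} V = V^{3}$)
$T{\left(3,-7 \right)} 1750 = 3^{3} \cdot 1750 = 27 \cdot 1750 = 47250$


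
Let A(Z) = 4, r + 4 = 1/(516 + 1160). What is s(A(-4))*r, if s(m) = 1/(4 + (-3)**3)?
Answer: 6703/38548 ≈ 0.17389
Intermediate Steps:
r = -6703/1676 (r = -4 + 1/(516 + 1160) = -4 + 1/1676 = -6703/1676 ≈ -3.9994)
s(m) = -1/23 (s(m) = 1/(4 - 27) = 1/(-23) = -1/23)
s(A(-4))*r = -1/23*(-6703/1676) = 6703/38548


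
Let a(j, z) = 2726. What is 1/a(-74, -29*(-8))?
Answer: 1/2726 ≈ 0.00036684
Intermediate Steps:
1/a(-74, -29*(-8)) = 1/2726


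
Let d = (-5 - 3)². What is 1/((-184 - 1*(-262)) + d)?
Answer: 1/142 ≈ 0.0070423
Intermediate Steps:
d = 64 (d = (-8)² = 64)
1/((-184 - 1*(-262)) + d) = 1/((-184 - 1*(-262)) + 64) = 1/((-184 + 262) + 64) = 1/(78 + 64) = 1/142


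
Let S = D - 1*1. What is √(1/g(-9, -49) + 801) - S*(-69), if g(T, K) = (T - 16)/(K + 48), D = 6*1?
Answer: 345 + √20026/5 ≈ 373.30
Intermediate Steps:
D = 6
g(T, K) = (-16 + T)/(48 + K)
S = 5 (S = 6 - 1*1 = 6 - 1 = 5)
√(1/g(-9, -49) + 801) - S*(-69) = √(1/((-16 - 9)/(48 - 49)) + 801) - 5*(-69) = √(1/(-25/(-1)) + 801) - 1*(-345) = √(1/(-1*(-25)) + 801) + 345 = √(1/25 + 801) + 345 = √(20026/25) + 345 = √20026/5 + 345 = 345 + √20026/5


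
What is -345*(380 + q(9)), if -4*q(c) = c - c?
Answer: -131100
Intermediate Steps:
q(c) = 0 (q(c) = -(c - c)/4 = -¼*0 = 0)
-345*(380 + q(9)) = -345*(380 + 0) = -345*380 = -131100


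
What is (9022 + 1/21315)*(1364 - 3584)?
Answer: -28460981788/1421 ≈ -2.0029e+7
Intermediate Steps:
(9022 + 1/21315)*(1364 - 3584) = (9022 + 1/21315)*(-2220) = (192303931/21315)*(-2220) = -28460981788/1421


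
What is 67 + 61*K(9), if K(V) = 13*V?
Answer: 7204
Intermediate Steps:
67 + 61*K(9) = 67 + 61*(13*9) = 67 + 61*117 = 67 + 7137 = 7204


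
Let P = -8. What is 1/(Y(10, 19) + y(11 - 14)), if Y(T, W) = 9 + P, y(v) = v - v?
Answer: 1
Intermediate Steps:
y(v) = 0
Y(T, W) = 1 (Y(T, W) = 9 - 8 = 1)
1/(Y(10, 19) + y(11 - 14)) = 1/(1 + 0) = 1/1 = 1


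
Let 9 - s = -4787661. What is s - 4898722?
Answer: -111052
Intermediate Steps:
s = 4787670 (s = 9 - 1*(-4787661) = 9 + 4787661 = 4787670)
s - 4898722 = 4787670 - 4898722 = -111052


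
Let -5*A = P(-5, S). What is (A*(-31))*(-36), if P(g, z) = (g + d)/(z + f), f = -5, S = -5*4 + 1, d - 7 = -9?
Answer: -651/10 ≈ -65.100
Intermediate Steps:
d = -2 (d = 7 - 9 = -2)
S = -19 (S = -20 + 1 = -19)
P(g, z) = (-2 + g)/(-5 + z) (P(g, z) = (g - 2)/(z - 5) = (-2 + g)/(-5 + z))
A = -7/120 (A = -(-2 - 5)/(5*(-5 - 19)) = -(-7)/(5*(-24)) = -(-1)*(-7)/120 = -1/5*7/24 = -7/120 ≈ -0.058333)
(A*(-31))*(-36) = -7/120*(-31)*(-36) = (217/120)*(-36) = -651/10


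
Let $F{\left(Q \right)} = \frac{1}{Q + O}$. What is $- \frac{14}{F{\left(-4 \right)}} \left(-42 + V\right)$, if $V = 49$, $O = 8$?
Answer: $-392$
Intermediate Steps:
$F{\left(Q \right)} = \frac{1}{8 + Q}$ ($F{\left(Q \right)} = \frac{1}{Q + 8} = \frac{1}{8 + Q}$)
$- \frac{14}{F{\left(-4 \right)}} \left(-42 + V\right) = - \frac{14}{\frac{1}{8 - 4}} \left(-42 + 49\right) = - \frac{14}{\frac{1}{4}} \cdot 7 = - 14 \frac{1}{\frac{1}{4}} \cdot 7 = \left(-14\right) 4 \cdot 7 = \left(-56\right) 7 = -392$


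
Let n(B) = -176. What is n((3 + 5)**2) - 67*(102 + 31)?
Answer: -9087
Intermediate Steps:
n((3 + 5)**2) - 67*(102 + 31) = -176 - 67*(102 + 31) = -176 - 67*133 = -176 - 1*8911 = -176 - 8911 = -9087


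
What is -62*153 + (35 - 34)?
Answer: -9485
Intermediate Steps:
-62*153 + (35 - 34) = -9486 + 1 = -9485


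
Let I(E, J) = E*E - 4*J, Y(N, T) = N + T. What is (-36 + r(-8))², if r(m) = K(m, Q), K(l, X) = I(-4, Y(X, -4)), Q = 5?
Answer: 576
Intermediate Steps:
I(E, J) = E² - 4*J
K(l, X) = 32 - 4*X (K(l, X) = (-4)² - 4*(X - 4) = 16 - 4*(-4 + X) = 16 + (16 - 4*X) = 32 - 4*X)
r(m) = 12 (r(m) = 32 - 4*5 = 32 - 20 = 12)
(-36 + r(-8))² = (-36 + 12)² = (-24)² = 576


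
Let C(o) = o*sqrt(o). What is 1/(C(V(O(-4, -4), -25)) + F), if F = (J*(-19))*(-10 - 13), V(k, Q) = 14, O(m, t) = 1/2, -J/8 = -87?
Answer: 38019/11563554545 - 7*sqrt(14)/46254218180 ≈ 3.2873e-6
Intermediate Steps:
J = 696 (J = -8*(-87) = 696)
O(m, t) = 1/2
F = 304152 (F = (696*(-19))*(-10 - 13) = -13224*(-23) = 304152)
C(o) = o**(3/2)
1/(C(V(O(-4, -4), -25)) + F) = 1/(14**(3/2) + 304152) = 1/(14*sqrt(14) + 304152) = 1/(304152 + 14*sqrt(14))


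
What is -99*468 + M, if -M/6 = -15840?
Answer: 48708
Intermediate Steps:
M = 95040 (M = -6*(-15840) = 95040)
-99*468 + M = -99*468 + 95040 = -46332 + 95040 = 48708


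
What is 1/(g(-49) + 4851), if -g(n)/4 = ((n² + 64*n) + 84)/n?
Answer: 7/33585 ≈ 0.00020843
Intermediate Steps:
g(n) = -4*(84 + n² + 64*n)/n (g(n) = -4*((n² + 64*n) + 84)/n = -4*(84 + n² + 64*n)/n)
1/(g(-49) + 4851) = 1/((-256 - 336/(-49) - 4*(-49)) + 4851) = 1/((-256 - 336*(-1/49) + 196) + 4851) = 1/((-256 + 48/7 + 196) + 4851) = 1/(-372/7 + 4851) = 1/(33585/7) = 7/33585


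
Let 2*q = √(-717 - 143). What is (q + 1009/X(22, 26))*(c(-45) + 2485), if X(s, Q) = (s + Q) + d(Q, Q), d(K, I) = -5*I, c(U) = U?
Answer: -1230980/41 + 2440*I*√215 ≈ -30024.0 + 35777.0*I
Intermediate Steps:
X(s, Q) = s - 4*Q (X(s, Q) = (s + Q) - 5*Q = (Q + s) - 5*Q = s - 4*Q)
q = I*√215 (q = √(-717 - 143)/2 = √(-860)/2 = (2*I*√215)/2 = I*√215 ≈ 14.663*I)
(q + 1009/X(22, 26))*(c(-45) + 2485) = (I*√215 + 1009/(22 - 4*26))*(-45 + 2485) = (I*√215 + 1009/(22 - 104))*2440 = (I*√215 + 1009/(-82))*2440 = (I*√215 + 1009*(-1/82))*2440 = (I*√215 - 1009/82)*2440 = (-1009/82 + I*√215)*2440 = -1230980/41 + 2440*I*√215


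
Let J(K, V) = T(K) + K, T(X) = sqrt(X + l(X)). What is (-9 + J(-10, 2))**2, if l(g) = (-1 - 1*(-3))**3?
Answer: (19 - I*sqrt(2))**2 ≈ 359.0 - 53.74*I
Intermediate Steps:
l(g) = 8 (l(g) = (-1 + 3)**3 = 2**3 = 8)
T(X) = sqrt(8 + X) (T(X) = sqrt(X + 8) = sqrt(8 + X))
J(K, V) = K + sqrt(8 + K) (J(K, V) = sqrt(8 + K) + K = K + sqrt(8 + K))
(-9 + J(-10, 2))**2 = (-9 + (-10 + sqrt(8 - 10)))**2 = (-9 + (-10 + sqrt(-2)))**2 = (-9 + (-10 + I*sqrt(2)))**2 = (-19 + I*sqrt(2))**2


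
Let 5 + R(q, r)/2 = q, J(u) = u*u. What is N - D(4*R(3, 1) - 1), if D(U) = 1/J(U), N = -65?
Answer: -18786/289 ≈ -65.003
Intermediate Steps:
J(u) = u²
R(q, r) = -10 + 2*q
D(U) = U⁻² (D(U) = 1/(U²) = U⁻²)
N - D(4*R(3, 1) - 1) = -65 - 1/(4*(-10 + 2*3) - 1)² = -65 - 1/(4*(-10 + 6) - 1)² = -65 - 1/(4*(-4) - 1)² = -65 - 1/(-16 - 1)² = -65 - 1/(-17)² = -65 - 1*1/289 = -65 - 1/289 = -18786/289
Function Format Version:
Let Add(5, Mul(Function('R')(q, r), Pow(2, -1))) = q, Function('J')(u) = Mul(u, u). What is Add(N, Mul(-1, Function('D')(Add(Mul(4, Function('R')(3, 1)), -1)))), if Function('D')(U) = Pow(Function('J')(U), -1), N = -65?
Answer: Rational(-18786, 289) ≈ -65.003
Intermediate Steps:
Function('J')(u) = Pow(u, 2)
Function('R')(q, r) = Add(-10, Mul(2, q))
Function('D')(U) = Pow(U, -2) (Function('D')(U) = Pow(Pow(U, 2), -1) = Pow(U, -2))
Add(N, Mul(-1, Function('D')(Add(Mul(4, Function('R')(3, 1)), -1)))) = Add(-65, Mul(-1, Pow(Add(Mul(4, Add(-10, Mul(2, 3))), -1), -2))) = Add(-65, Mul(-1, Pow(Add(Mul(4, Add(-10, 6)), -1), -2))) = Add(-65, Mul(-1, Pow(Add(Mul(4, -4), -1), -2))) = Add(-65, Mul(-1, Pow(Add(-16, -1), -2))) = Add(-65, Mul(-1, Pow(-17, -2))) = Add(-65, Mul(-1, Rational(1, 289))) = Add(-65, Rational(-1, 289)) = Rational(-18786, 289)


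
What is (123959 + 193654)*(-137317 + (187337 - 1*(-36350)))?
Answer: 27432234810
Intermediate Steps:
(123959 + 193654)*(-137317 + (187337 - 1*(-36350))) = 317613*(-137317 + (187337 + 36350)) = 317613*(-137317 + 223687) = 317613*86370 = 27432234810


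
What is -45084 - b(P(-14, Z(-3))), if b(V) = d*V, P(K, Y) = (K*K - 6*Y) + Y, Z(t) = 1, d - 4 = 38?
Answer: -53106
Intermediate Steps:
d = 42 (d = 4 + 38 = 42)
P(K, Y) = K**2 - 5*Y (P(K, Y) = (K**2 - 6*Y) + Y = K**2 - 5*Y)
b(V) = 42*V
-45084 - b(P(-14, Z(-3))) = -45084 - 42*((-14)**2 - 5*1) = -45084 - 42*(196 - 5) = -45084 - 42*191 = -45084 - 1*8022 = -45084 - 8022 = -53106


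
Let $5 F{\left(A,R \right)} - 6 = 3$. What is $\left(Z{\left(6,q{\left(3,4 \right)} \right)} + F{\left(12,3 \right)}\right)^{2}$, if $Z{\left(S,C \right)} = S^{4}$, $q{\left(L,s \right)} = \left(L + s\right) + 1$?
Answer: $\frac{42107121}{25} \approx 1.6843 \cdot 10^{6}$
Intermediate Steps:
$q{\left(L,s \right)} = 1 + L + s$
$F{\left(A,R \right)} = \frac{9}{5}$ ($F{\left(A,R \right)} = \frac{6}{5} + \frac{1}{5} \cdot 3 = \frac{6}{5} + \frac{3}{5} = \frac{9}{5}$)
$\left(Z{\left(6,q{\left(3,4 \right)} \right)} + F{\left(12,3 \right)}\right)^{2} = \left(6^{4} + \frac{9}{5}\right)^{2} = \left(1296 + \frac{9}{5}\right)^{2} = \left(\frac{6489}{5}\right)^{2} = \frac{42107121}{25}$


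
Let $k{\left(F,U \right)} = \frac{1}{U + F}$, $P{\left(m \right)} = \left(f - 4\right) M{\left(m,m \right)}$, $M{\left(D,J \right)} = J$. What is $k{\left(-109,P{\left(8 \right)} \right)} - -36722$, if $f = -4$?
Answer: $\frac{6352905}{173} \approx 36722.0$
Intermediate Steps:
$P{\left(m \right)} = - 8 m$ ($P{\left(m \right)} = \left(-4 - 4\right) m = - 8 m$)
$k{\left(F,U \right)} = \frac{1}{F + U}$
$k{\left(-109,P{\left(8 \right)} \right)} - -36722 = \frac{1}{-109 - 64} - -36722 = \frac{1}{-109 - 64} + 36722 = \frac{1}{-173} + 36722 = - \frac{1}{173} + 36722 = \frac{6352905}{173}$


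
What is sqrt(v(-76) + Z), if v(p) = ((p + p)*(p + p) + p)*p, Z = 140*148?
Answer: 8*I*sqrt(27022) ≈ 1315.1*I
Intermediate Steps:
Z = 20720
v(p) = p*(p + 4*p**2) (v(p) = ((2*p)*(2*p) + p)*p = (4*p**2 + p)*p = (p + 4*p**2)*p = p*(p + 4*p**2))
sqrt(v(-76) + Z) = sqrt((-76)**2*(1 + 4*(-76)) + 20720) = sqrt(5776*(1 - 304) + 20720) = sqrt(5776*(-303) + 20720) = sqrt(-1750128 + 20720) = sqrt(-1729408) = 8*I*sqrt(27022)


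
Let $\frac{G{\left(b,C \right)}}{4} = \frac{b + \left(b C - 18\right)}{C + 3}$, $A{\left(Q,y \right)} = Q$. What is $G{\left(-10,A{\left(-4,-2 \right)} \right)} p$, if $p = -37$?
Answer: $1776$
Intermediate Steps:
$G{\left(b,C \right)} = \frac{4 \left(-18 + b + C b\right)}{3 + C}$ ($G{\left(b,C \right)} = 4 \frac{b + \left(b C - 18\right)}{C + 3} = 4 \frac{b + \left(C b - 18\right)}{3 + C} = 4 \frac{b + \left(-18 + C b\right)}{3 + C} = 4 \frac{-18 + b + C b}{3 + C} = \frac{4 \left(-18 + b + C b\right)}{3 + C}$)
$G{\left(-10,A{\left(-4,-2 \right)} \right)} p = \frac{4 \left(-18 - 10 - -40\right)}{3 - 4} \left(-37\right) = \frac{4 \left(-18 - 10 + 40\right)}{-1} \left(-37\right) = 4 \left(-1\right) 12 \left(-37\right) = \left(-48\right) \left(-37\right) = 1776$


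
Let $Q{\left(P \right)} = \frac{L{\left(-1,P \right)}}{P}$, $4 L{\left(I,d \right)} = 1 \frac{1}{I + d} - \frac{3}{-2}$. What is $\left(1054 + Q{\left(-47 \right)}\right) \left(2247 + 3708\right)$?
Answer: $\frac{18879781625}{3008} \approx 6.2765 \cdot 10^{6}$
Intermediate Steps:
$L{\left(I,d \right)} = \frac{3}{8} + \frac{1}{4 \left(I + d\right)}$ ($L{\left(I,d \right)} = \frac{1 \frac{1}{I + d} - \frac{3}{-2}}{4} = \frac{\frac{1}{I + d} - - \frac{3}{2}}{4} = \frac{\frac{1}{I + d} + \frac{3}{2}}{4} = \frac{\frac{3}{2} + \frac{1}{I + d}}{4} = \frac{3}{8} + \frac{1}{4 \left(I + d\right)}$)
$Q{\left(P \right)} = \frac{-1 + 3 P}{8 P \left(-1 + P\right)}$ ($Q{\left(P \right)} = \frac{\frac{1}{8} \frac{1}{-1 + P} \left(2 + 3 \left(-1\right) + 3 P\right)}{P} = \frac{\frac{1}{8} \frac{1}{-1 + P} \left(2 - 3 + 3 P\right)}{P} = \frac{\frac{1}{8} \frac{1}{-1 + P} \left(-1 + 3 P\right)}{P} = \frac{-1 + 3 P}{8 P \left(-1 + P\right)}$)
$\left(1054 + Q{\left(-47 \right)}\right) \left(2247 + 3708\right) = \left(1054 + \frac{-1 + 3 \left(-47\right)}{8 \left(-47\right) \left(-1 - 47\right)}\right) \left(2247 + 3708\right) = \left(1054 + \frac{1}{8} \left(- \frac{1}{47}\right) \frac{1}{-48} \left(-1 - 141\right)\right) 5955 = \left(1054 + \frac{1}{8} \left(- \frac{1}{47}\right) \left(- \frac{1}{48}\right) \left(-142\right)\right) 5955 = \left(1054 - \frac{71}{9024}\right) 5955 = \frac{9511225}{9024} \cdot 5955 = \frac{18879781625}{3008}$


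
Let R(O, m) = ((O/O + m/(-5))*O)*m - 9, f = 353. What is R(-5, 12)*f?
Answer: 26475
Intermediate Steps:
R(O, m) = -9 + O*m*(1 - m/5) (R(O, m) = ((1 + m*(-1/5))*O)*m - 9 = ((1 - m/5)*O)*m - 9 = (O*(1 - m/5))*m - 9 = O*m*(1 - m/5) - 9 = -9 + O*m*(1 - m/5))
R(-5, 12)*f = (-9 - 5*12 - 1/5*(-5)*12**2)*353 = (-9 - 60 - 1/5*(-5)*144)*353 = (-9 - 60 + 144)*353 = 75*353 = 26475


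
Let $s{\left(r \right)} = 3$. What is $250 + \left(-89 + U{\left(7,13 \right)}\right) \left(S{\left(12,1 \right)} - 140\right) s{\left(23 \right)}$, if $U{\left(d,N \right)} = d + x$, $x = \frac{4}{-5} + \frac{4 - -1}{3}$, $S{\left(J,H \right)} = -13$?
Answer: $\frac{187451}{5} \approx 37490.0$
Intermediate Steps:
$x = \frac{13}{15}$ ($x = 4 \left(- \frac{1}{5}\right) + \left(4 + 1\right) \frac{1}{3} = - \frac{4}{5} + 5 \cdot \frac{1}{3} = - \frac{4}{5} + \frac{5}{3} = \frac{13}{15} \approx 0.86667$)
$U{\left(d,N \right)} = \frac{13}{15} + d$ ($U{\left(d,N \right)} = d + \frac{13}{15} = \frac{13}{15} + d$)
$250 + \left(-89 + U{\left(7,13 \right)}\right) \left(S{\left(12,1 \right)} - 140\right) s{\left(23 \right)} = 250 + \left(-89 + \left(\frac{13}{15} + 7\right)\right) \left(-13 - 140\right) 3 = 250 + \left(-89 + \frac{118}{15}\right) \left(-153\right) 3 = 250 + \left(- \frac{1217}{15}\right) \left(-153\right) 3 = 250 + \frac{62067}{5} \cdot 3 = 250 + \frac{186201}{5} = \frac{187451}{5}$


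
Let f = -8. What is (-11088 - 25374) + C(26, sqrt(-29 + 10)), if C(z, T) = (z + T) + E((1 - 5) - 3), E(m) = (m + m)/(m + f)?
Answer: -546526/15 + I*sqrt(19) ≈ -36435.0 + 4.3589*I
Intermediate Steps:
E(m) = 2*m/(-8 + m) (E(m) = (m + m)/(m - 8) = (2*m)/(-8 + m) = 2*m/(-8 + m))
C(z, T) = 14/15 + T + z (C(z, T) = (z + T) + 2*((1 - 5) - 3)/(-8 + ((1 - 5) - 3)) = (T + z) + 2*(-4 - 3)/(-8 + (-4 - 3)) = (T + z) + 2*(-7)/(-8 - 7) = (T + z) + 2*(-7)/(-15) = (T + z) + 2*(-7)*(-1/15) = (T + z) + 14/15 = 14/15 + T + z)
(-11088 - 25374) + C(26, sqrt(-29 + 10)) = (-11088 - 25374) + (14/15 + sqrt(-29 + 10) + 26) = -36462 + (14/15 + sqrt(-19) + 26) = -36462 + (14/15 + I*sqrt(19) + 26) = -36462 + (404/15 + I*sqrt(19)) = -546526/15 + I*sqrt(19)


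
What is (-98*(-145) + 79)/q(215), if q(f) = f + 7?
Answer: 4763/74 ≈ 64.365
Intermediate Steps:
q(f) = 7 + f
(-98*(-145) + 79)/q(215) = (-98*(-145) + 79)/(7 + 215) = (14210 + 79)/222 = 14289*(1/222) = 4763/74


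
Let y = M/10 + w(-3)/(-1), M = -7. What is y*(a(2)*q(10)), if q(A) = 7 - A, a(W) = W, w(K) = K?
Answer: -69/5 ≈ -13.800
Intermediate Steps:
y = 23/10 (y = -7/10 - 3/(-1) = -7*1/10 - 3*(-1) = -7/10 + 3 = 23/10 ≈ 2.3000)
y*(a(2)*q(10)) = 23*(2*(7 - 1*10))/10 = 23*(2*(7 - 10))/10 = 23*(2*(-3))/10 = (23/10)*(-6) = -69/5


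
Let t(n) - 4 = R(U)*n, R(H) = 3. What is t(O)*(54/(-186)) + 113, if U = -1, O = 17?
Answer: 3008/31 ≈ 97.032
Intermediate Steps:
t(n) = 4 + 3*n
t(O)*(54/(-186)) + 113 = (4 + 3*17)*(54/(-186)) + 113 = (4 + 51)*(54*(-1/186)) + 113 = 55*(-9/31) + 113 = -495/31 + 113 = 3008/31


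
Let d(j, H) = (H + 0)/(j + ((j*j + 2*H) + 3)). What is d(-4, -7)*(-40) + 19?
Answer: 299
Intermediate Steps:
d(j, H) = H/(3 + j + j**2 + 2*H) (d(j, H) = H/(j + ((j**2 + 2*H) + 3)) = H/(j + (3 + j**2 + 2*H)) = H/(3 + j + j**2 + 2*H))
d(-4, -7)*(-40) + 19 = -7/(3 - 4 + (-4)**2 + 2*(-7))*(-40) + 19 = -7/(3 - 4 + 16 - 14)*(-40) + 19 = -7/1*(-40) + 19 = -7*1*(-40) + 19 = -7*(-40) + 19 = 280 + 19 = 299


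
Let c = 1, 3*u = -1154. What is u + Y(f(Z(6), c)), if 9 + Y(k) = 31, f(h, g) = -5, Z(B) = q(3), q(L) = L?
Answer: -1088/3 ≈ -362.67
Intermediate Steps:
u = -1154/3 (u = (1/3)*(-1154) = -1154/3 ≈ -384.67)
Z(B) = 3
Y(k) = 22 (Y(k) = -9 + 31 = 22)
u + Y(f(Z(6), c)) = -1154/3 + 22 = -1088/3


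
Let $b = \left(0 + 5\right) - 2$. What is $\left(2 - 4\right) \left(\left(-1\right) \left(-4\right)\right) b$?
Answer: $-24$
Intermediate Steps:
$b = 3$ ($b = 5 - 2 = 3$)
$\left(2 - 4\right) \left(\left(-1\right) \left(-4\right)\right) b = \left(2 - 4\right) \left(\left(-1\right) \left(-4\right)\right) 3 = \left(-2\right) 4 \cdot 3 = \left(-8\right) 3 = -24$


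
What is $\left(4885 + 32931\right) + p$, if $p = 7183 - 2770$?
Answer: $42229$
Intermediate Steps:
$p = 4413$
$\left(4885 + 32931\right) + p = \left(4885 + 32931\right) + 4413 = 37816 + 4413 = 42229$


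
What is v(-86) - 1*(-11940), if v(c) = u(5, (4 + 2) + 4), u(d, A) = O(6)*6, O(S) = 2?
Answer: 11952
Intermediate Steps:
u(d, A) = 12 (u(d, A) = 2*6 = 12)
v(c) = 12
v(-86) - 1*(-11940) = 12 - 1*(-11940) = 12 + 11940 = 11952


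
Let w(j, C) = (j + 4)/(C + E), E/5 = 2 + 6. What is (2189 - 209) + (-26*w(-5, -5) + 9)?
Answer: 69641/35 ≈ 1989.7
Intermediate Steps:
E = 40 (E = 5*(2 + 6) = 5*8 = 40)
w(j, C) = (4 + j)/(40 + C) (w(j, C) = (j + 4)/(C + 40) = (4 + j)/(40 + C))
(2189 - 209) + (-26*w(-5, -5) + 9) = (2189 - 209) + (-26*(4 - 5)/(40 - 5) + 9) = 1980 + (-26*(-1)/35 + 9) = 1980 + (-26*(-1/35) + 9) = 1980 + (26/35 + 9) = 1980 + 341/35 = 69641/35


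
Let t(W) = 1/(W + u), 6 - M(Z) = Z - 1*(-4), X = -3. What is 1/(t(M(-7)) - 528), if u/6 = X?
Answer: -9/4753 ≈ -0.0018935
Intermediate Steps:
u = -18 (u = 6*(-3) = -18)
M(Z) = 2 - Z (M(Z) = 6 - (Z - 1*(-4)) = 6 - (Z + 4) = 6 - (4 + Z) = 6 + (-4 - Z) = 2 - Z)
t(W) = 1/(-18 + W) (t(W) = 1/(W - 18) = 1/(-18 + W))
1/(t(M(-7)) - 528) = 1/(1/(-18 + (2 - 1*(-7))) - 528) = 1/(1/(-18 + (2 + 7)) - 528) = 1/(1/(-18 + 9) - 528) = 1/(1/(-9) - 528) = 1/(-⅑ - 528) = 1/(-4753/9) = -9/4753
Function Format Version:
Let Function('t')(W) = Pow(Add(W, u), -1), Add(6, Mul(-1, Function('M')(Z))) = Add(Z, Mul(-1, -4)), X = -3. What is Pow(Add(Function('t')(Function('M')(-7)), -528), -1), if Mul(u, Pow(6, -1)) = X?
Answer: Rational(-9, 4753) ≈ -0.0018935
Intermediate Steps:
u = -18 (u = Mul(6, -3) = -18)
Function('M')(Z) = Add(2, Mul(-1, Z)) (Function('M')(Z) = Add(6, Mul(-1, Add(Z, Mul(-1, -4)))) = Add(6, Mul(-1, Add(Z, 4))) = Add(6, Mul(-1, Add(4, Z))) = Add(6, Add(-4, Mul(-1, Z))) = Add(2, Mul(-1, Z)))
Function('t')(W) = Pow(Add(-18, W), -1) (Function('t')(W) = Pow(Add(W, -18), -1) = Pow(Add(-18, W), -1))
Pow(Add(Function('t')(Function('M')(-7)), -528), -1) = Pow(Add(Pow(Add(-18, Add(2, Mul(-1, -7))), -1), -528), -1) = Pow(Add(Pow(Add(-18, Add(2, 7)), -1), -528), -1) = Pow(Add(Pow(Add(-18, 9), -1), -528), -1) = Pow(Add(Pow(-9, -1), -528), -1) = Pow(Add(Rational(-1, 9), -528), -1) = Pow(Rational(-4753, 9), -1) = Rational(-9, 4753)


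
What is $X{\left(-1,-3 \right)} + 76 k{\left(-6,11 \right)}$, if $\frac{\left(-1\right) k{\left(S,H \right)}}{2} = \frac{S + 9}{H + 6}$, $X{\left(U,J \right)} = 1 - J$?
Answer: $- \frac{388}{17} \approx -22.824$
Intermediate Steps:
$k{\left(S,H \right)} = - \frac{2 \left(9 + S\right)}{6 + H}$ ($k{\left(S,H \right)} = - 2 \frac{S + 9}{H + 6} = - 2 \frac{9 + S}{6 + H} = - \frac{2 \left(9 + S\right)}{6 + H}$)
$X{\left(-1,-3 \right)} + 76 k{\left(-6,11 \right)} = \left(1 - -3\right) + 76 \frac{2 \left(-9 - -6\right)}{6 + 11} = \left(1 + 3\right) + 76 \frac{2 \left(-9 + 6\right)}{17} = 4 + 76 \cdot 2 \cdot \frac{1}{17} \left(-3\right) = 4 + 76 \left(- \frac{6}{17}\right) = 4 - \frac{456}{17} = - \frac{388}{17}$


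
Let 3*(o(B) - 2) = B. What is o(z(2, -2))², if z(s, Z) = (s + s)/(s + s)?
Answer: 49/9 ≈ 5.4444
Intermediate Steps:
z(s, Z) = 1 (z(s, Z) = (2*s)/((2*s)) = (2*s)*(1/(2*s)) = 1)
o(B) = 2 + B/3
o(z(2, -2))² = (2 + (⅓)*1)² = (2 + ⅓)² = (7/3)² = 49/9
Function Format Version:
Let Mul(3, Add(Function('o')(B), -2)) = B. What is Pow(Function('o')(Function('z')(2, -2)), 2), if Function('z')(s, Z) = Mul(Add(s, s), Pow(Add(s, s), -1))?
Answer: Rational(49, 9) ≈ 5.4444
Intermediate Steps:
Function('z')(s, Z) = 1 (Function('z')(s, Z) = Mul(Mul(2, s), Pow(Mul(2, s), -1)) = Mul(Mul(2, s), Mul(Rational(1, 2), Pow(s, -1))) = 1)
Function('o')(B) = Add(2, Mul(Rational(1, 3), B))
Pow(Function('o')(Function('z')(2, -2)), 2) = Pow(Add(2, Mul(Rational(1, 3), 1)), 2) = Pow(Add(2, Rational(1, 3)), 2) = Pow(Rational(7, 3), 2) = Rational(49, 9)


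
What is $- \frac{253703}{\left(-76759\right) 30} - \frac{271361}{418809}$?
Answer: $- \frac{57625430027}{107157866770} \approx -0.53776$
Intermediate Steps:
$- \frac{253703}{\left(-76759\right) 30} - \frac{271361}{418809} = - \frac{253703}{-2302770} - \frac{271361}{418809} = \left(-253703\right) \left(- \frac{1}{2302770}\right) - \frac{271361}{418809} = \frac{253703}{2302770} - \frac{271361}{418809} = - \frac{57625430027}{107157866770}$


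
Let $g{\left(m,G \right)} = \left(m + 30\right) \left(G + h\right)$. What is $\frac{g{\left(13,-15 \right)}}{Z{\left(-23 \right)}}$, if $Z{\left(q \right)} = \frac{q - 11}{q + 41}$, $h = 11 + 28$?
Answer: $- \frac{9288}{17} \approx -546.35$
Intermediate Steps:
$h = 39$
$g{\left(m,G \right)} = \left(30 + m\right) \left(39 + G\right)$ ($g{\left(m,G \right)} = \left(m + 30\right) \left(G + 39\right) = \left(30 + m\right) \left(39 + G\right)$)
$Z{\left(q \right)} = \frac{-11 + q}{41 + q}$
$\frac{g{\left(13,-15 \right)}}{Z{\left(-23 \right)}} = \frac{1170 + 30 \left(-15\right) + 39 \cdot 13 - 195}{\frac{1}{41 - 23} \left(-11 - 23\right)} = \frac{1170 - 450 + 507 - 195}{\frac{1}{18} \left(-34\right)} = \frac{1032}{\frac{1}{18} \left(-34\right)} = \frac{1032}{- \frac{17}{9}} = 1032 \left(- \frac{9}{17}\right) = - \frac{9288}{17}$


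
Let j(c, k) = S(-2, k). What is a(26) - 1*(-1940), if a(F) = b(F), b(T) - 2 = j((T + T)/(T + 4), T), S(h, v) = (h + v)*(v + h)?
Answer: 2518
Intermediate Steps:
S(h, v) = (h + v)**2 (S(h, v) = (h + v)*(h + v) = (h + v)**2)
j(c, k) = (-2 + k)**2
b(T) = 2 + (-2 + T)**2
a(F) = 2 + (-2 + F)**2
a(26) - 1*(-1940) = (2 + (-2 + 26)**2) - 1*(-1940) = (2 + 24**2) + 1940 = (2 + 576) + 1940 = 578 + 1940 = 2518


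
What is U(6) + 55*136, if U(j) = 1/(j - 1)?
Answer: 37401/5 ≈ 7480.2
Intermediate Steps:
U(j) = 1/(-1 + j)
U(6) + 55*136 = 1/(-1 + 6) + 55*136 = 1/5 + 7480 = ⅕ + 7480 = 37401/5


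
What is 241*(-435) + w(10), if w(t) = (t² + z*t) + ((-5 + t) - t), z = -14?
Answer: -104880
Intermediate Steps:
w(t) = -5 + t² - 14*t (w(t) = (t² - 14*t) + ((-5 + t) - t) = (t² - 14*t) - 5 = -5 + t² - 14*t)
241*(-435) + w(10) = 241*(-435) + (-5 + 10² - 14*10) = -104835 + (-5 + 100 - 140) = -104835 - 45 = -104880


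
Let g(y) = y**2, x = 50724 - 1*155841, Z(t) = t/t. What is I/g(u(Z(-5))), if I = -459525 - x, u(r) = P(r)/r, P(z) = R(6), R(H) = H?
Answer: -29534/3 ≈ -9844.7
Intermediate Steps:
P(z) = 6
Z(t) = 1
x = -105117 (x = 50724 - 155841 = -105117)
u(r) = 6/r
I = -354408 (I = -459525 - 1*(-105117) = -459525 + 105117 = -354408)
I/g(u(Z(-5))) = -354408/((6/1)**2) = -354408/((6*1)**2) = -354408/(6**2) = -354408/36 = -354408*1/36 = -29534/3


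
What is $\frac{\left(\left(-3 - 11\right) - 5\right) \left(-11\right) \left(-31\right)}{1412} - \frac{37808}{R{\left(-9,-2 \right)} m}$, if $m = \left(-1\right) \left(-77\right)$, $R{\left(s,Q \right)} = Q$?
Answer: $\frac{26193565}{108724} \approx 240.92$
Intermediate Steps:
$m = 77$
$\frac{\left(\left(-3 - 11\right) - 5\right) \left(-11\right) \left(-31\right)}{1412} - \frac{37808}{R{\left(-9,-2 \right)} m} = \frac{\left(\left(-3 - 11\right) - 5\right) \left(-11\right) \left(-31\right)}{1412} - \frac{37808}{\left(-2\right) 77} = \left(-14 - 5\right) \left(-11\right) \left(-31\right) \frac{1}{1412} - \frac{37808}{-154} = \left(-19\right) \left(-11\right) \left(-31\right) \frac{1}{1412} - - \frac{18904}{77} = 209 \left(-31\right) \frac{1}{1412} + \frac{18904}{77} = \left(-6479\right) \frac{1}{1412} + \frac{18904}{77} = - \frac{6479}{1412} + \frac{18904}{77} = \frac{26193565}{108724}$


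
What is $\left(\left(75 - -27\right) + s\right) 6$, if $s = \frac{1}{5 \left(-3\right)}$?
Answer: $\frac{3058}{5} \approx 611.6$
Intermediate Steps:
$s = - \frac{1}{15}$ ($s = \frac{1}{-15} = - \frac{1}{15} \approx -0.066667$)
$\left(\left(75 - -27\right) + s\right) 6 = \left(\left(75 - -27\right) - \frac{1}{15}\right) 6 = \left(\left(75 + 27\right) - \frac{1}{15}\right) 6 = \left(102 - \frac{1}{15}\right) 6 = \frac{1529}{15} \cdot 6 = \frac{3058}{5}$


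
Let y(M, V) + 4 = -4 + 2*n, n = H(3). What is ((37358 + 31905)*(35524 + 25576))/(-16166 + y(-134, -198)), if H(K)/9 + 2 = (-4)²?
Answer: -2115984650/7961 ≈ -2.6579e+5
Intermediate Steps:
H(K) = 126 (H(K) = -18 + 9*(-4)² = -18 + 9*16 = -18 + 144 = 126)
n = 126
y(M, V) = 244 (y(M, V) = -4 + (-4 + 2*126) = -4 + (-4 + 252) = -4 + 248 = 244)
((37358 + 31905)*(35524 + 25576))/(-16166 + y(-134, -198)) = ((37358 + 31905)*(35524 + 25576))/(-16166 + 244) = (69263*61100)/(-15922) = 4231969300*(-1/15922) = -2115984650/7961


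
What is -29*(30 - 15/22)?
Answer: -18705/22 ≈ -850.23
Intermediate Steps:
-29*(30 - 15/22) = -29*645/22 = -18705/22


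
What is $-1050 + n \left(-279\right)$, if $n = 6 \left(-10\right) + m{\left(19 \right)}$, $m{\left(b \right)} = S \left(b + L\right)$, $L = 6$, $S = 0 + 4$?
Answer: $-12210$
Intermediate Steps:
$S = 4$
$m{\left(b \right)} = 24 + 4 b$ ($m{\left(b \right)} = 4 \left(b + 6\right) = 4 \left(6 + b\right) = 24 + 4 b$)
$n = 40$ ($n = 6 \left(-10\right) + \left(24 + 4 \cdot 19\right) = -60 + \left(24 + 76\right) = -60 + 100 = 40$)
$-1050 + n \left(-279\right) = -1050 + 40 \left(-279\right) = -1050 - 11160 = -12210$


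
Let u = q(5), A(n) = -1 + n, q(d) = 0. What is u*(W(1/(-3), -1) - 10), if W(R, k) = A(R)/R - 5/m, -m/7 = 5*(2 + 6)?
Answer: 0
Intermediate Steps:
m = -280 (m = -35*(2 + 6) = -35*8 = -7*40 = -280)
u = 0
W(R, k) = 1/56 + (-1 + R)/R (W(R, k) = (-1 + R)/R - 5/(-280) = (-1 + R)/R - 5*(-1/280) = (-1 + R)/R + 1/56 = 1/56 + (-1 + R)/R)
u*(W(1/(-3), -1) - 10) = 0*((57/56 - 1/(1/(-3))) - 10) = 0*((57/56 - 1/(-⅓)) - 10) = 0*((57/56 - 1*(-3)) - 10) = 0*((57/56 + 3) - 10) = 0*(225/56 - 10) = 0*(-335/56) = 0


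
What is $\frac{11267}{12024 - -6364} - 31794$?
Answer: $- \frac{584616805}{18388} \approx -31793.0$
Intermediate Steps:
$\frac{11267}{12024 - -6364} - 31794 = \frac{11267}{12024 + 6364} - 31794 = \frac{11267}{18388} - 31794 = - \frac{584616805}{18388}$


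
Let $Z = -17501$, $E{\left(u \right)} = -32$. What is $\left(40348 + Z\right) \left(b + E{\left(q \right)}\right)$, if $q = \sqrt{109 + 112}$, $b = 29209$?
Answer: $666606919$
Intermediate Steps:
$q = \sqrt{221} \approx 14.866$
$\left(40348 + Z\right) \left(b + E{\left(q \right)}\right) = \left(40348 - 17501\right) \left(29209 - 32\right) = 22847 \cdot 29177 = 666606919$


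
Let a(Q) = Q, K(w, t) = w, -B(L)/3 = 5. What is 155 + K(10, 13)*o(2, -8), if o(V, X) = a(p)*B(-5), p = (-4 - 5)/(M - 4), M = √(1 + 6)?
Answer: -445 - 150*√7 ≈ -841.86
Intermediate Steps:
B(L) = -15 (B(L) = -3*5 = -15)
M = √7 ≈ 2.6458
p = -9/(-4 + √7) (p = (-4 - 5)/(√7 - 4) = -9/(-4 + √7) ≈ 6.6458)
o(V, X) = -60 - 15*√7 (o(V, X) = (4 + √7)*(-15) = -60 - 15*√7)
155 + K(10, 13)*o(2, -8) = 155 + 10*(-60 - 15*√7) = 155 + (-600 - 150*√7) = -445 - 150*√7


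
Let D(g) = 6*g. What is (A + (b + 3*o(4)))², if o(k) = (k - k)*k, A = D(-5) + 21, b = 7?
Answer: 4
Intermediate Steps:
A = -9 (A = 6*(-5) + 21 = -30 + 21 = -9)
o(k) = 0 (o(k) = 0*k = 0)
(A + (b + 3*o(4)))² = (-9 + (7 + 3*0))² = (-9 + (7 + 0))² = (-9 + 7)² = (-2)² = 4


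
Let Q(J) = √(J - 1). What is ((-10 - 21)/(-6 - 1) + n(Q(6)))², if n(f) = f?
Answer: 1206/49 + 62*√5/7 ≈ 44.417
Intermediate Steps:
Q(J) = √(-1 + J)
((-10 - 21)/(-6 - 1) + n(Q(6)))² = ((-10 - 21)/(-6 - 1) + √(-1 + 6))² = (-31/(-7) + √5)² = (-31*(-⅐) + √5)² = (31/7 + √5)²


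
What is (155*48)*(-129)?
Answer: -959760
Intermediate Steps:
(155*48)*(-129) = 7440*(-129) = -959760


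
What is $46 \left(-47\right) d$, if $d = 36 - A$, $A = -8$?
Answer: $-95128$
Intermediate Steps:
$d = 44$ ($d = 36 - -8 = 36 + 8 = 44$)
$46 \left(-47\right) d = 46 \left(-47\right) 44 = \left(-2162\right) 44 = -95128$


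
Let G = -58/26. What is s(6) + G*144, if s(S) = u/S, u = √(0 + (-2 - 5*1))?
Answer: -4176/13 + I*√7/6 ≈ -321.23 + 0.44096*I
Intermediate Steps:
G = -29/13 (G = -58*1/26 = -29/13 ≈ -2.2308)
u = I*√7 (u = √(0 + (-2 - 5)) = √(0 - 7) = √(-7) = I*√7 ≈ 2.6458*I)
s(S) = I*√7/S (s(S) = (I*√7)/S = I*√7/S)
s(6) + G*144 = I*√7/6 - 29/13*144 = I*√7*(⅙) - 4176/13 = I*√7/6 - 4176/13 = -4176/13 + I*√7/6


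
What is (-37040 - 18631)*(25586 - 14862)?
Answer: -597015804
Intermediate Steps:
(-37040 - 18631)*(25586 - 14862) = -55671*10724 = -597015804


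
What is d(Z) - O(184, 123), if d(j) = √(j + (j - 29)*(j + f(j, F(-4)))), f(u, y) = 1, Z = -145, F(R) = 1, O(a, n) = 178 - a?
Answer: 6 + √24911 ≈ 163.83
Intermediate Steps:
d(j) = √(j + (1 + j)*(-29 + j)) (d(j) = √(j + (j - 29)*(j + 1)) = √(j + (-29 + j)*(1 + j)) = √(j + (1 + j)*(-29 + j)))
d(Z) - O(184, 123) = √(-29 + (-145)² - 27*(-145)) - (178 - 1*184) = √(-29 + 21025 + 3915) - (178 - 184) = √24911 - 1*(-6) = √24911 + 6 = 6 + √24911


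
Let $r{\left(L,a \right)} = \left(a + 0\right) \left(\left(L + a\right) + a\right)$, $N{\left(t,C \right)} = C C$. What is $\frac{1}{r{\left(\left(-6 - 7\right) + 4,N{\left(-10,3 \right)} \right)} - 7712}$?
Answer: $- \frac{1}{7631} \approx -0.00013104$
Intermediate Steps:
$N{\left(t,C \right)} = C^{2}$
$r{\left(L,a \right)} = a \left(L + 2 a\right)$
$\frac{1}{r{\left(\left(-6 - 7\right) + 4,N{\left(-10,3 \right)} \right)} - 7712} = \frac{1}{3^{2} \left(\left(\left(-6 - 7\right) + 4\right) + 2 \cdot 3^{2}\right) - 7712} = \frac{1}{9 \left(\left(-13 + 4\right) + 2 \cdot 9\right) - 7712} = \frac{1}{9 \left(-9 + 18\right) - 7712} = \frac{1}{9 \cdot 9 - 7712} = \frac{1}{81 - 7712} = \frac{1}{-7631} = - \frac{1}{7631}$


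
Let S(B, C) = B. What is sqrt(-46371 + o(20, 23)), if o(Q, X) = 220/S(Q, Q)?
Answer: 2*I*sqrt(11590) ≈ 215.31*I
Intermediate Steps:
o(Q, X) = 220/Q
sqrt(-46371 + o(20, 23)) = sqrt(-46371 + 220/20) = sqrt(-46371 + 220*(1/20)) = sqrt(-46371 + 11) = sqrt(-46360) = 2*I*sqrt(11590)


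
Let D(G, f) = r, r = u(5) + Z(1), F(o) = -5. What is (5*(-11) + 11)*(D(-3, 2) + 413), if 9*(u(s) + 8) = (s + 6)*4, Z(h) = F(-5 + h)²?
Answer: -172216/9 ≈ -19135.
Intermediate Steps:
Z(h) = 25 (Z(h) = (-5)² = 25)
u(s) = -16/3 + 4*s/9 (u(s) = -8 + ((s + 6)*4)/9 = -8 + ((6 + s)*4)/9 = -8 + (24 + 4*s)/9 = -8 + (8/3 + 4*s/9) = -16/3 + 4*s/9)
r = 197/9 (r = (-16/3 + (4/9)*5) + 25 = (-16/3 + 20/9) + 25 = -28/9 + 25 = 197/9 ≈ 21.889)
D(G, f) = 197/9
(5*(-11) + 11)*(D(-3, 2) + 413) = (5*(-11) + 11)*(197/9 + 413) = (-55 + 11)*(3914/9) = -44*3914/9 = -172216/9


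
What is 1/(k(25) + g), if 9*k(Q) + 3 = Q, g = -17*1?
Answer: -9/131 ≈ -0.068702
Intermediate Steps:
g = -17
k(Q) = -1/3 + Q/9
1/(k(25) + g) = 1/((-1/3 + (1/9)*25) - 17) = 1/((-1/3 + 25/9) - 17) = 1/(22/9 - 17) = 1/(-131/9) = -9/131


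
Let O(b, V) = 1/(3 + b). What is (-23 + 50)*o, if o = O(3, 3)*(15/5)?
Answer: 27/2 ≈ 13.500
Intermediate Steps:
o = 1/2 (o = (15/5)/(3 + 3) = (15*(1/5))/6 = (1/6)*3 = 1/2 ≈ 0.50000)
(-23 + 50)*o = (-23 + 50)*(1/2) = 27*(1/2) = 27/2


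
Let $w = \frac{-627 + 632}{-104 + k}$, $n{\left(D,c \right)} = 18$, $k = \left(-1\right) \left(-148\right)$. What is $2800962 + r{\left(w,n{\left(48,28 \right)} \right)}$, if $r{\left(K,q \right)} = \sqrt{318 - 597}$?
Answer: $2800962 + 3 i \sqrt{31} \approx 2.801 \cdot 10^{6} + 16.703 i$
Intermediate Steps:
$k = 148$
$w = \frac{5}{44}$ ($w = \frac{-627 + 632}{-104 + 148} = \frac{5}{44} \approx 0.11364$)
$r{\left(K,q \right)} = 3 i \sqrt{31}$ ($r{\left(K,q \right)} = \sqrt{-279} = 3 i \sqrt{31}$)
$2800962 + r{\left(w,n{\left(48,28 \right)} \right)} = 2800962 + 3 i \sqrt{31}$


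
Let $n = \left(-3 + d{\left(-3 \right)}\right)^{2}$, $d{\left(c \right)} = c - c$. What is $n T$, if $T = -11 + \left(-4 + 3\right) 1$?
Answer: $-108$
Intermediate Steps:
$T = -12$ ($T = -11 - 1 = -12$)
$d{\left(c \right)} = 0$
$n = 9$ ($n = \left(-3 + 0\right)^{2} = \left(-3\right)^{2} = 9$)
$n T = 9 \left(-12\right) = -108$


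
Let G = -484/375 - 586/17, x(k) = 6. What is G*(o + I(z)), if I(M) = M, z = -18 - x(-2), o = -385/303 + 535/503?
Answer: 841094281948/971607375 ≈ 865.67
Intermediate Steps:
o = -31550/152409 (o = -385*1/303 + 535*(1/503) = -385/303 + 535/503 = -31550/152409 ≈ -0.20701)
z = -24 (z = -18 - 1*6 = -18 - 6 = -24)
G = -227978/6375 (G = -484*1/375 - 586*1/17 = -484/375 - 586/17 = -227978/6375 ≈ -35.761)
G*(o + I(z)) = -227978*(-31550/152409 - 24)/6375 = -227978/6375*(-3689366/152409) = 841094281948/971607375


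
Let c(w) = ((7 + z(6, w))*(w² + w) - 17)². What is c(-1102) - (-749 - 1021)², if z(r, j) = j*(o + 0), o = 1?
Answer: 1765086837813276949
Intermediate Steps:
z(r, j) = j (z(r, j) = j*(1 + 0) = j*1 = j)
c(w) = (-17 + (7 + w)*(w + w²))² (c(w) = ((7 + w)*(w² + w) - 17)² = ((7 + w)*(w + w²) - 17)² = (-17 + (7 + w)*(w + w²))²)
c(-1102) - (-749 - 1021)² = (-17 + (-1102)³ + 7*(-1102) + 8*(-1102)²)² - (-749 - 1021)² = (-17 - 1338273208 - 7714 + 8*1214404)² - 1*(-1770)² = (-17 - 1338273208 - 7714 + 9715232)² - 1*3132900 = (-1328565707)² - 3132900 = 1765086837816409849 - 3132900 = 1765086837813276949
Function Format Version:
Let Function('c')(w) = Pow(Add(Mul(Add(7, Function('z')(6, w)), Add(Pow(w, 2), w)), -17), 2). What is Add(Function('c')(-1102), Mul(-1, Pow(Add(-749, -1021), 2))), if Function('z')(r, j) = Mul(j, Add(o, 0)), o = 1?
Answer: 1765086837813276949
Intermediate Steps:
Function('z')(r, j) = j (Function('z')(r, j) = Mul(j, Add(1, 0)) = Mul(j, 1) = j)
Function('c')(w) = Pow(Add(-17, Mul(Add(7, w), Add(w, Pow(w, 2)))), 2) (Function('c')(w) = Pow(Add(Mul(Add(7, w), Add(Pow(w, 2), w)), -17), 2) = Pow(Add(Mul(Add(7, w), Add(w, Pow(w, 2))), -17), 2) = Pow(Add(-17, Mul(Add(7, w), Add(w, Pow(w, 2)))), 2))
Add(Function('c')(-1102), Mul(-1, Pow(Add(-749, -1021), 2))) = Add(Pow(Add(-17, Pow(-1102, 3), Mul(7, -1102), Mul(8, Pow(-1102, 2))), 2), Mul(-1, Pow(Add(-749, -1021), 2))) = Add(Pow(Add(-17, -1338273208, -7714, Mul(8, 1214404)), 2), Mul(-1, Pow(-1770, 2))) = Add(Pow(Add(-17, -1338273208, -7714, 9715232), 2), Mul(-1, 3132900)) = Add(Pow(-1328565707, 2), -3132900) = Add(1765086837816409849, -3132900) = 1765086837813276949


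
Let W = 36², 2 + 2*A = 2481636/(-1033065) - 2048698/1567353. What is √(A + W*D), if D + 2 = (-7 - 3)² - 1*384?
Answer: 2*I*√333254325266053056548309330/59969538035 ≈ 608.82*I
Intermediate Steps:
A = -171192460792/59969538035 (A = -1 + (2481636/(-1033065) - 2048698/1567353)/2 = -1 + (2481636*(-1/1033065) - 2048698*1/1567353)/2 = -1 + (-827212/344355 - 2048698/1567353)/2 = -1 + (½)*(-222445845514/59969538035) = -1 - 111222922757/59969538035 = -171192460792/59969538035 ≈ -2.8547)
W = 1296
D = -286 (D = -2 + ((-7 - 3)² - 1*384) = -2 + ((-10)² - 384) = -2 + (100 - 384) = -2 - 284 = -286)
√(A + W*D) = √(-171192460792/59969538035 + 1296*(-286)) = √(-171192460792/59969538035 - 370656) = √(-22228240282361752/59969538035) = 2*I*√333254325266053056548309330/59969538035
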